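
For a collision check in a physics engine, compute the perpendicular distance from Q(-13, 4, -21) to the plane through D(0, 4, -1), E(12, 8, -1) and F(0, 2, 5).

DE = (12, 4, 0) and DF = (0, -2, 6), so a normal is n = DE × DF = (24, -72, -24).
n = (24, -72, -24); n·P − (-264) = 168; |n| = 24√11; distance = 168/(24√11) = 7/√11.

7/√11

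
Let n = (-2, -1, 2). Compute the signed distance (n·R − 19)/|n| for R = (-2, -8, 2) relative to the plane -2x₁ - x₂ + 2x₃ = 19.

-1

n·R − 19 = -3.
|n| = 3, so the signed distance is -3/3 = -1.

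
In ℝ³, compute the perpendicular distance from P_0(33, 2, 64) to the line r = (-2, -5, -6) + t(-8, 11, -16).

21√5

Direction vector d = (-8, 11, -16).
AP = (35, 7, 70); AP·d = -1323, |AP|² = 6174, |d|² = 441.
distance² = |AP|² − (AP·d)²/|d|² = 6174 − 1750329/441 = 2205, so the distance is 21√5.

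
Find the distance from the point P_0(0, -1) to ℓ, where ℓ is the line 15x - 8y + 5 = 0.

The normal to the line is n = (15, -8) with |n| = 17.
|n·P_0 − (-5)| = |8 − (-5)| = 13, so the distance is 13/17.

13/17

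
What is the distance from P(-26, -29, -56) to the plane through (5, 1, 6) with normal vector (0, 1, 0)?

30

The plane has equation n·(r − (5, 1, 6)) = 0, i.e. n·r = 1.
Then n·(-26, -29, -56) - 1 = -30.
|n| = √(0 + 1 + 0) = 1, so the distance is |-30|/1 = 30.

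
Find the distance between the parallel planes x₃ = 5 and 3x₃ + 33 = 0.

16

Divide the second equation by 3 to match normals: x₃ = -11.
Both planes have normal n = (0, 0, 1), |n| = 1. Any point on the first plane is at distance |(-11) − 5|/|n| = 16/1 = 16 from the second.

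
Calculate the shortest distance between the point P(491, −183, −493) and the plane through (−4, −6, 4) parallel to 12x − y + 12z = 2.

Parallel planes share the normal n = (12, −1, 12); since (−4, −6, 4) lies on the plane, its equation is 12x − y + 12z = 6.
Then n·(491, −183, −493) − 6 = 153.
|n| = √(144 + 1 + 144) = 17, so the distance is |153|/17 = 9.

9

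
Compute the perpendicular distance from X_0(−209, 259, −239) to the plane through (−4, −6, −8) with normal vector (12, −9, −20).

9

The plane has equation n·(r − (−4, −6, −8)) = 0, i.e. n·r = 166.
n = (12, −9, −20); n·P − 166 = -225; |n| = 25; distance = 225/25 = 9.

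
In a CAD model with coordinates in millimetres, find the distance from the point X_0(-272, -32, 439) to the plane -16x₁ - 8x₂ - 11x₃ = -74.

Normal vector n = (-16, -8, -11), and n·(-272, -32, 439) - (-74) = -147.
|n| = √(256 + 64 + 121) = 21, so the distance is |-147|/21 = 7.

7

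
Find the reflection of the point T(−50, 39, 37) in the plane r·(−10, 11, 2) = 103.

(30, -49, 21)

With n = (−10, 11, 2), the signed offset is (n·T − 103)/|n|² = 900/225 = 4.
T' = T − 2t·n = (−50, 39, 37) − 8·(−10, 11, 2) = (30, −49, 21).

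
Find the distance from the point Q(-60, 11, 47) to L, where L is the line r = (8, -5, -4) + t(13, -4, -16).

5√17

Direction vector d = (13, -4, -16).
AP = (-68, 16, 51), and AP × d = (-52, -425, 64).
|AP × d|² = 187425 and |d|² = 441, so the distance is √(187425/441) = √425 = 5√17.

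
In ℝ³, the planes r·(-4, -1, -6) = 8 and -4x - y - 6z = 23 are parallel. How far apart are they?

With common normal n = (-4, -1, -6) (|n| = √53), the distance is |8 − 23|/|n| = 15/√53.

15√53/53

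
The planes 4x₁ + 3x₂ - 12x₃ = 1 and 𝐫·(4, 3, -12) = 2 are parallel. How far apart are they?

1/13

With common normal n = (4, 3, -12) (|n| = 13), the distance is |1 − 2|/|n| = 1/13.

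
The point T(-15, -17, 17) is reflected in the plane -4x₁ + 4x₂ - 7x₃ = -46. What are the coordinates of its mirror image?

(-23, -9, 3)

With n = (-4, 4, -7), the signed offset is (n·T − (-46))/|n|² = -81/81 = -1.
T' = T − 2t·n = (-15, -17, 17) − (-2)·(-4, 4, -7) = (-23, -9, 3).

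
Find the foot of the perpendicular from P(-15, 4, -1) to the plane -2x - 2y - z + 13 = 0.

(-7, 12, 3)

n = (-2, -2, -1), |n|² = 9, and n·P − (-13) = 36.
t = 36/9 = 4, so the foot is P − t·n = (-15, 4, -1) − 4·(-2, -2, -1) = (-7, 12, 3).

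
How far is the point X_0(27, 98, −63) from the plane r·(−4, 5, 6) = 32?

4√77/11

d = |(-4)·27 + 5·98 + 6·(-63) − 32| / √(16 + 25 + 36) = |-28| / √77 = 4√77/11.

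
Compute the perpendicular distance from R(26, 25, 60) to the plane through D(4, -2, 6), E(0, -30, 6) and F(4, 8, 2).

DE = (-4, -28, 0) and DF = (0, 10, -4), so a normal is n = DE × DF = (112, -16, -40).
d = |112·26 + (-16)·25 + (-40)·60 − 240| / √(12544 + 256 + 1600) = |-128| / 120 = 16/15.

16/15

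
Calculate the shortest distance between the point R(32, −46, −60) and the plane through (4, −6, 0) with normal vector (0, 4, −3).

4

The plane has equation n·(r − (4, −6, 0)) = 0, i.e. n·r = -24.
Then n·(32, −46, −60) − (−24) = 20.
|n| = √(0 + 16 + 9) = 5, so the distance is |20|/5 = 4.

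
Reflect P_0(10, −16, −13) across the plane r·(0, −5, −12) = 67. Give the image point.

n = (0, −5, −12), |n|² = 169, n·P_0 − 67 = 169, so t = 169/169 = 1.
Foot F = P_0 − 1·n = (10, −11, −1); the reflection is 2F − P_0 = (10, −6, 11).

(10, -6, 11)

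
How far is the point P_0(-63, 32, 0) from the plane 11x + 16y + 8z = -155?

26/21

n = (11, 16, 8); n·P − (-155) = -26; |n| = 21; distance = 26/21.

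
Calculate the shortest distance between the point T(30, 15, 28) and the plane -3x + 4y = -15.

3

Normal vector n = (-3, 4, 0), and n·(30, 15, 28) - (-15) = -15.
|n| = √(9 + 16 + 0) = 5, so the distance is |-15|/5 = 3.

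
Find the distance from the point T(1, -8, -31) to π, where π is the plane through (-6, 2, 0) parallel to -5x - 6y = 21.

25/√61

Parallel planes share the normal n = (-5, -6, 0); since (-6, 2, 0) lies on the plane, its equation is -5x - 6y = 18.
Then n·(1, -8, -31) - 18 = 25.
|n| = √(25 + 36 + 0) = √61, so the distance is |25|/√61 = 25/√61.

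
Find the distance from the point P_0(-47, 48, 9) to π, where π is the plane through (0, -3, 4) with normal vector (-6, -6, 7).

1

The plane has equation n·(r − (0, -3, 4)) = 0, i.e. n·r = 46.
Then n·(-47, 48, 9) - 46 = 11.
|n| = √(36 + 36 + 49) = 11, so the distance is |11|/11 = 1.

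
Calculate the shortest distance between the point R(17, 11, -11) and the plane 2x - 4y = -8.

1/√5

Normal vector n = (2, -4, 0), and n·(17, 11, -11) - (-8) = -2.
|n| = √(4 + 16 + 0) = 2√5, so the distance is |-2|/(2√5) = √5/5.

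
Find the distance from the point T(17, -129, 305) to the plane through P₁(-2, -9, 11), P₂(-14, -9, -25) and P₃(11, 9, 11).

6

P₁P₂ = (-12, 0, -36) and P₁P₃ = (13, 18, 0), so a normal is n = P₁P₂ × P₁P₃ = (648, -468, -216).
n = (648, -468, -216); n·P − 540 = 4968; |n| = 828; distance = 4968/828 = 6.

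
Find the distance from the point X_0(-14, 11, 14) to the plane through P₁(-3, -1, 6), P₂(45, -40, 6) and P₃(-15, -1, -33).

17/21

P₁P₂ = (48, -39, 0) and P₁P₃ = (-12, 0, -39), so a normal is n = P₁P₂ × P₁P₃ = (1521, 1872, -468).
n = (1521, 1872, -468); n·P − (-9243) = 1989; |n| = 2457; distance = 1989/2457 = 17/21.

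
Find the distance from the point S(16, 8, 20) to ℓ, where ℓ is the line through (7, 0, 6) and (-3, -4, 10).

A direction vector is d = (-10, -4, 4).
AP = (9, 8, 14); AP·d = -66, |AP|² = 341, |d|² = 132.
distance² = |AP|² − (AP·d)²/|d|² = 341 − 4356/132 = 308, so the distance is 2√77.

2√77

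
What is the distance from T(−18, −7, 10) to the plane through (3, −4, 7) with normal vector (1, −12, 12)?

The plane has equation n·(r − (3, −4, 7)) = 0, i.e. n·r = 135.
Then n·(−18, −7, 10) − 135 = 51.
|n| = √(1 + 144 + 144) = 17, so the distance is |51|/17 = 3.

3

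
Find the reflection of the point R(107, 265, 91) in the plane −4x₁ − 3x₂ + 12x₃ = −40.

(1335/13, 3403/13, 1351/13)

With n = (−4, −3, 12), the signed offset is (n·R − (-40))/|n|² = -91/169 = -7/13.
R' = R − 2t·n = (107, 265, 91) − (-14/13)·(−4, −3, 12) = (1335/13, 3403/13, 1351/13).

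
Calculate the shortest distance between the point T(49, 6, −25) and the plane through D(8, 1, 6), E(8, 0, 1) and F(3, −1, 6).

DE = (0, −1, −5) and DF = (−5, −2, 0), so a normal is n = DE × DF = (−10, 25, −5).
d = |(-10)·49 + 25·6 + (-5)·(-25) − (-85)| / √(100 + 625 + 25) = |-130| / (5√30) = 26/√30.

26/√30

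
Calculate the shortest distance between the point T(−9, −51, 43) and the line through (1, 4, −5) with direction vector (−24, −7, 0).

2√1201

Direction vector d = (−24, −7, 0).
AP = (−10, −55, 48); AP·d = 625, |AP|² = 5429, |d|² = 625.
distance² = |AP|² − (AP·d)²/|d|² = 5429 − 390625/625 = 4804, so the distance is 2√1201.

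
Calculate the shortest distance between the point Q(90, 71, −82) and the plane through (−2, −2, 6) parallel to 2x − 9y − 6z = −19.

Parallel planes share the normal n = (2, −9, −6); since (−2, −2, 6) lies on the plane, its equation is 2x − 9y − 6z = -22.
n = (2, −9, −6); n·P − (-22) = 55; |n| = 11; distance = 55/11 = 5.

5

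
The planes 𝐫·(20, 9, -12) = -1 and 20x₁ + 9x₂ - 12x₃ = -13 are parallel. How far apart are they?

12/25

With common normal n = (20, 9, -12) (|n| = 25), the distance is |(-1) − (-13)|/|n| = 12/25.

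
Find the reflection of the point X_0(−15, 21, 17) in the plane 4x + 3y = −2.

(-83/5, 99/5, 17)

n = (4, 3, 0), |n|² = 25, n·X_0 − (-2) = 5, so t = 5/25 = 1/5.
Foot F = X_0 − (1/5)·n = (−79/5, 102/5, 17); the reflection is 2F − X_0 = (−83/5, 99/5, 17).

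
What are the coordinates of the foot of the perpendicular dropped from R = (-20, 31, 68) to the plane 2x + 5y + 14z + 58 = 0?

n = (2, 5, 14), |n|² = 225, and n·R − (-58) = 1125.
t = 1125/225 = 5, so the foot is R − t·n = (-20, 31, 68) − 5·(2, 5, 14) = (-30, 6, -2).

(-30, 6, -2)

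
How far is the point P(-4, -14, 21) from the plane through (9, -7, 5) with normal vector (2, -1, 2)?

13/3

The plane has equation n·(r − (9, -7, 5)) = 0, i.e. n·r = 35.
d = |2·(-4) + (-1)·(-14) + 2·21 − 35| / √(4 + 1 + 4) = |13| / 3 = 13/3.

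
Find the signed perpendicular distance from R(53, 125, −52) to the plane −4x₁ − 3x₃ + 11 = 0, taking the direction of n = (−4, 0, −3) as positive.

-9

n·R − (-11) = -45.
|n| = 5, so the signed distance is -45/5 = -9.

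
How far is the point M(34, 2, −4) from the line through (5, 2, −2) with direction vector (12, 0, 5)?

Direction vector d = (12, 0, 5).
AP = (29, 0, −2); AP·d = 338, |AP|² = 845, |d|² = 169.
distance² = |AP|² − (AP·d)²/|d|² = 845 − 114244/169 = 169, so the distance is 13.

13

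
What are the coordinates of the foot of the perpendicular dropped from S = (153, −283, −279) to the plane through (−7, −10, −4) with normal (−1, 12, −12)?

The perpendicular from S has direction n = (−1, 12, −12): r = (153, −283, −279) + t(−1, 12, −12).
Substitute into the plane: n·(S + tn) = -65 gives -201 + 289t = -65, so t = 8/17.
Foot = (153, −283, −279) + (8/17)·(−1, 12, −12) = (2593/17, −4715/17, −4839/17).

(2593/17, -4715/17, -4839/17)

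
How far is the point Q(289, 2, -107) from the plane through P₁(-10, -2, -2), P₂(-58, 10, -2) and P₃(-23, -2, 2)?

P₁P₂ = (-48, 12, 0) and P₁P₃ = (-13, 0, 4), so a normal is n = P₁P₂ × P₁P₃ = (48, 192, 156).
n = (48, 192, 156); n·P − (-1176) = -1260; |n| = 252; distance = 1260/252 = 5.

5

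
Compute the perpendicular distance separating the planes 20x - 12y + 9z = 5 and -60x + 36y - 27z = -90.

Divide the second equation by -3 to match normals: 20x - 12y + 9z = 30.
With common normal n = (20, -12, 9) (|n| = 25), the distance is |5 − 30|/|n| = 25/25 = 1.

1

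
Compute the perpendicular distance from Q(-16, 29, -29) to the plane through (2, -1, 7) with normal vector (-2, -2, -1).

The plane has equation n·(r − (2, -1, 7)) = 0, i.e. n·r = -9.
d = |(-2)·(-16) + (-2)·29 + (-1)·(-29) − (-9)| / √(4 + 4 + 1) = |12| / 3 = 4.

4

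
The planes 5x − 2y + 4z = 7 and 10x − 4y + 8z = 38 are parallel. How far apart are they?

Divide the second equation by 2 to match normals: 5x − 2y + 4z = 19.
With common normal n = (5, −2, 4) (|n| = 3√5), the distance is |7 − 19|/|n| = 12/(3√5) = 4√5/5.

4/√5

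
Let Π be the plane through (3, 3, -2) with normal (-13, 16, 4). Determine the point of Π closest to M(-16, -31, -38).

The perpendicular from M has direction n = (-13, 16, 4): r = (-16, -31, -38) + t(-13, 16, 4).
Substitute into the plane: n·(M + tn) = 1 gives -440 + 441t = 1, so t = 1.
Foot = (-16, -31, -38) + 1·(-13, 16, 4) = (-29, -15, -34).

(-29, -15, -34)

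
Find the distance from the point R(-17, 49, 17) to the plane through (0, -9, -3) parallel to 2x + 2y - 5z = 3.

18/√33

Parallel planes share the normal n = (2, 2, -5); since (0, -9, -3) lies on the plane, its equation is 2x + 2y - 5z = -3.
n = (2, 2, -5); n·P − (-3) = -18; |n| = √33; distance = 18/√33.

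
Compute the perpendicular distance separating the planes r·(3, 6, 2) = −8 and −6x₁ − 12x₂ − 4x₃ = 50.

17/7

Divide the second equation by -2 to match normals: 3x₁ + 6x₂ + 2x₃ = -25.
Both planes have normal n = (3, 6, 2), |n| = 7. Any point on the first plane is at distance |(-25) − (-8)|/|n| = 17/7 from the second.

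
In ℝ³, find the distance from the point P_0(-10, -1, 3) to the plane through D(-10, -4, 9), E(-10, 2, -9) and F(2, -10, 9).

DE = (0, 6, -18) and DF = (12, -6, 0), so a normal is n = DE × DF = (-108, -216, -72).
Then n·(-10, -1, 3) - 1296 = -216.
|n| = √(11664 + 46656 + 5184) = 252, so the distance is |-216|/252 = 6/7.

6/7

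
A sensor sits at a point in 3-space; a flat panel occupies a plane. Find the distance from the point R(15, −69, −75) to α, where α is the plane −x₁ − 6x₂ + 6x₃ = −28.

23/√73

d = |(-1)·15 + (-6)·(-69) + 6·(-75) − (-28)| / √(1 + 36 + 36) = |-23| / √73 = 23/√73.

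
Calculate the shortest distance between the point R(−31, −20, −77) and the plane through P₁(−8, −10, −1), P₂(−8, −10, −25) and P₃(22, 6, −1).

2

P₁P₂ = (0, 0, −24) and P₁P₃ = (30, 16, 0), so a normal is n = P₁P₂ × P₁P₃ = (384, −720, 0).
n = (384, −720, 0); n·P − 4128 = -1632; |n| = 816; distance = 1632/816 = 2.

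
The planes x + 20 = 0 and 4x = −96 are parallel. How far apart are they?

Divide the second equation by 4 to match normals: x = -24.
With common normal n = (1, 0, 0) (|n| = 1), the distance is |(-20) − (-24)|/|n| = 4/1 = 4.

4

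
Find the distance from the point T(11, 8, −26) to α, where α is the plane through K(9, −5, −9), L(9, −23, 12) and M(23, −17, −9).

1/11

KL = (0, −18, 21) and KM = (14, −12, 0), so a normal is n = KL × KM = (252, 294, 252).
d = |252·11 + 294·8 + 252·(-26) − (-1470)| / √(63504 + 86436 + 63504) = |42| / 462 = 1/11.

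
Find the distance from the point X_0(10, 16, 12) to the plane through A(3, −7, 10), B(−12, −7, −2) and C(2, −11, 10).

5/√42

AB = (−15, 0, −12) and AC = (−1, −4, 0), so a normal is n = AB × AC = (−48, 12, 60).
n = (−48, 12, 60); n·P − 372 = 60; |n| = 12√42; distance = 60/(12√42) = 5√42/42.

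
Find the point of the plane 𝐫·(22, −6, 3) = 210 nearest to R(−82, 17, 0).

The perpendicular from R has direction n = (22, −6, 3): r = (−82, 17, 0) + t(22, −6, 3).
Substitute into the plane: n·(R + tn) = 210 gives -1906 + 529t = 210, so t = 4.
Foot = (−82, 17, 0) + 4·(22, −6, 3) = (6, −7, 12).

(6, -7, 12)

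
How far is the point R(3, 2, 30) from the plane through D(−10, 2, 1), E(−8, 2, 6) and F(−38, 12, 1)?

DE = (2, 0, 5) and DF = (−28, 10, 0), so a normal is n = DE × DF = (−50, −140, 20).
Then n·(3, 2, 30) − 240 = −70.
|n| = √(2500 + 19600 + 400) = 150, so the distance is |-70|/150 = 7/15.

7/15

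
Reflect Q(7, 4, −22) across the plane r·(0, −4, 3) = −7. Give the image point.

n = (0, −4, 3), |n|² = 25, n·Q − (-7) = -75, so t = -75/25 = -3.
Foot F = Q − (-3)·n = (7, −8, −13); the reflection is 2F − Q = (7, −20, −4).

(7, -20, -4)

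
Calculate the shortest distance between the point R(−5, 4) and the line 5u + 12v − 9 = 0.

d = |5·(-5) + 12·4 − 9| / √(25 + 144) = |14|/13 = 14/13.

14/13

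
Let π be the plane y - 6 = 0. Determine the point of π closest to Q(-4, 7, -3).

(-4, 6, -3)

n = (0, 1, 0), |n|² = 1, and n·Q − 6 = 1.
t = 1/1 = 1, so the foot is Q − t·n = (-4, 7, -3) − 1·(0, 1, 0) = (-4, 6, -3).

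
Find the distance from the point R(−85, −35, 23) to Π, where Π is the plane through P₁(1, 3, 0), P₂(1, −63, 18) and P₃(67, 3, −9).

20/23

P₁P₂ = (0, −66, 18) and P₁P₃ = (66, 0, −9), so a normal is n = P₁P₂ × P₁P₃ = (594, 1188, 4356).
n = (594, 1188, 4356); n·P − 4158 = 3960; |n| = 4554; distance = 3960/4554 = 20/23.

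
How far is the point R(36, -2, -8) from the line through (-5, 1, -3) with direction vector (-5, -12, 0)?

√1546

Direction vector d = (-5, -12, 0).
AP = (41, -3, -5), and AP × d = (-60, 25, -507).
|AP × d|² = 261274 and |d|² = 169, so the distance is √(261274/169) = √1546.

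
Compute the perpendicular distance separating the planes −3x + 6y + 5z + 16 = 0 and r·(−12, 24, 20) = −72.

√70/35

Divide the second equation by 4 to match normals: −3x + 6y + 5z = -18.
Both planes have normal n = (−3, 6, 5), |n| = √70. Any point on the first plane is at distance |(-18) − (-16)|/|n| = 2/√70 = √70/35 from the second.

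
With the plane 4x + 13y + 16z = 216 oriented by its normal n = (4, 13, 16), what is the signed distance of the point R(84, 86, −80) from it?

-2

n·R − 216 = -42.
|n| = 21, so the signed distance is -42/21 = -2.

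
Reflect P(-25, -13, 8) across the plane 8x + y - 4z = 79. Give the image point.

n = (8, 1, -4), |n|² = 81, n·P − 79 = -324, so t = -324/81 = -4.
Foot F = P − (-4)·n = (7, -9, -8); the reflection is 2F − P = (39, -5, -24).

(39, -5, -24)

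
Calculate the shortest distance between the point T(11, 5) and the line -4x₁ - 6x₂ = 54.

d = |(-4)·11 + (-6)·5 − 54| / √(16 + 36) = |-128|/(2√13) = 64/√13.

64/√13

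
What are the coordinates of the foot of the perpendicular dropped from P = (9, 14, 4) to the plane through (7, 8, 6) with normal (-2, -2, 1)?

(5, 10, 6)

The perpendicular from P has direction n = (-2, -2, 1): r = (9, 14, 4) + λ(-2, -2, 1).
Substitute into the plane: n·(P + λn) = -24 gives -42 + 9λ = -24, so λ = 2.
Foot = (9, 14, 4) + 2·(-2, -2, 1) = (5, 10, 6).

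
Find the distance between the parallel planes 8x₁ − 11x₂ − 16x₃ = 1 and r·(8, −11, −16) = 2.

Both planes have normal n = (8, −11, −16), |n| = 21. Any point on the first plane is at distance |2 − 1|/|n| = 1/21 from the second.

1/21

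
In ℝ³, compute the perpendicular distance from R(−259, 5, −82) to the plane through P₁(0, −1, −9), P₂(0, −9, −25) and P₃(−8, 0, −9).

P₁P₂ = (0, −8, −16) and P₁P₃ = (−8, 1, 0), so a normal is n = P₁P₂ × P₁P₃ = (16, 128, −64).
d = |16·(-259) + 128·5 + (-64)·(-82) − 448| / √(256 + 16384 + 4096) = |1296| / 144 = 9.

9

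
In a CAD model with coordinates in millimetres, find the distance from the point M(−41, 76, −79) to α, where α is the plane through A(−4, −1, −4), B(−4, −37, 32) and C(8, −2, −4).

AB = (0, −36, 36) and AC = (12, −1, 0), so a normal is n = AB × AC = (36, 432, 432).
Then n·(−41, 76, −79) − (−2304) = −468.
|n| = √(1296 + 186624 + 186624) = 612, so the distance is |-468|/612 = 13/17.

13/17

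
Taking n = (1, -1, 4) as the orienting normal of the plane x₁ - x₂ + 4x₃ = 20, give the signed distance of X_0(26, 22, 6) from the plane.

4√2/3

n·X_0 − 20 = 8.
|n| = 3√2, so the signed distance is 4√2/3.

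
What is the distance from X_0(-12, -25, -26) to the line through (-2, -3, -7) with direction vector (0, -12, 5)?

2√194

Direction vector d = (0, -12, 5).
AP = (-10, -22, -19), and AP × d = (-338, 50, 120).
|AP × d|² = 131144 and |d|² = 169, so the distance is √(131144/169) = √776 = 2√194.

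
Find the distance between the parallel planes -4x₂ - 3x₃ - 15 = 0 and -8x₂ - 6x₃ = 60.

Divide the second equation by 2 to match normals: -4x₂ - 3x₃ = 30.
Both planes have normal n = (0, -4, -3), |n| = 5. Any point on the first plane is at distance |30 − 15|/|n| = 15/5 = 3 from the second.

3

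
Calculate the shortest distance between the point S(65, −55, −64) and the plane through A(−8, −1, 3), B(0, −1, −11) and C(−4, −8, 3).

3

AB = (8, 0, −14) and AC = (4, −7, 0), so a normal is n = AB × AC = (−98, −56, −56).
d = |(-98)·65 + (-56)·(-55) + (-56)·(-64) − 672| / √(9604 + 3136 + 3136) = |-378| / 126 = 3.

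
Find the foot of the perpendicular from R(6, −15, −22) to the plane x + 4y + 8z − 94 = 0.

n = (1, 4, 8), |n|² = 81, and n·R − 94 = -324.
t = -324/81 = -4, so the foot is R − t·n = (6, −15, −22) − (-4)·(1, 4, 8) = (10, 1, 10).

(10, 1, 10)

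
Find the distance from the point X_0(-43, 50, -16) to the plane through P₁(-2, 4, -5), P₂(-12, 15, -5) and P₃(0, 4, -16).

P₁P₂ = (-10, 11, 0) and P₁P₃ = (2, 0, -11), so a normal is n = P₁P₂ × P₁P₃ = (-121, -110, -22).
d = |(-121)·(-43) + (-110)·50 + (-22)·(-16) − (-88)| / √(14641 + 12100 + 484) = |143| / 165 = 13/15.

13/15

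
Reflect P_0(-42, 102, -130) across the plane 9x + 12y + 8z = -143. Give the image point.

With n = (9, 12, 8), the signed offset is (n·P_0 − (-143))/|n|² = -51/289 = -3/17.
P_0' = P_0 − 2t·n = (-42, 102, -130) − (-6/17)·(9, 12, 8) = (-660/17, 1806/17, -2162/17).

(-660/17, 1806/17, -2162/17)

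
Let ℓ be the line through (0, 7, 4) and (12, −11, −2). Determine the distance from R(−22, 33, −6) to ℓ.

2√91

A direction vector is d = (12, −18, −6).
AP = (−22, 26, −10), and AP × d = (−336, −252, 84).
|AP × d|² = 183456 and |d|² = 504, so the distance is √(183456/504) = √364 = 2√91.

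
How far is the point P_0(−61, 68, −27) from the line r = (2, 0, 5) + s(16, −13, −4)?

Direction vector d = (16, −13, −4).
AP = (−63, 68, −32), and AP × d = (−688, −764, −269).
|AP × d|² = 1129401 and |d|² = 441, so the distance is √(1129401/441) = √2561.

√2561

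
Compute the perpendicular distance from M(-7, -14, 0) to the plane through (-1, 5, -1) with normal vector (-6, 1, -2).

15√41/41

The plane has equation n·(r − (-1, 5, -1)) = 0, i.e. n·r = 13.
d = |(-6)·(-7) + 1·(-14) + (-2)·0 − 13| / √(36 + 1 + 4) = |15| / √41 = 15/√41.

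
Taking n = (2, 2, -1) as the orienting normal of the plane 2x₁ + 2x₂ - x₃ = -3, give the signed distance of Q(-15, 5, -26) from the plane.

3

n·Q − (-3) = 9.
|n| = 3, so the signed distance is 9/3 = 3.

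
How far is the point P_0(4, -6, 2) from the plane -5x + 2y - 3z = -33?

5√38/38

Normal vector n = (-5, 2, -3), and n·(4, -6, 2) - (-33) = -5.
|n| = √(25 + 4 + 9) = √38, so the distance is |-5|/√38 = 5√38/38.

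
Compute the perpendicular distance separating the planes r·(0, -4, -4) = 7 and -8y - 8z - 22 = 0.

√2/2

Divide the second equation by 2 to match normals: -4y - 4z = 11.
With common normal n = (0, -4, -4) (|n| = 4√2), the distance is |7 − 11|/|n| = 4/(4√2) = √2/2.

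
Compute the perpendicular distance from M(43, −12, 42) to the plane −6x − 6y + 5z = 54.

30/√97

n = (−6, −6, 5); n·P − 54 = -30; |n| = √97; distance = 30/√97.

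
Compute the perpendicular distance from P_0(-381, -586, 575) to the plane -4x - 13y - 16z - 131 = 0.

Normal vector n = (-4, -13, -16), and n·(-381, -586, 575) - 131 = -189.
|n| = √(16 + 169 + 256) = 21, so the distance is |-189|/21 = 9.

9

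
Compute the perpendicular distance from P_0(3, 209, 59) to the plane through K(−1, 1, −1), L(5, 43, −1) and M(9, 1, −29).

4

KL = (6, 42, 0) and KM = (10, 0, −28), so a normal is n = KL × KM = (−1176, 168, −420).
d = |(-1176)·3 + 168·209 + (-420)·59 − 1764| / √(1382976 + 28224 + 176400) = |5040| / 1260 = 4.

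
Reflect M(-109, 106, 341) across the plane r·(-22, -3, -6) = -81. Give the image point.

n = (-22, -3, -6), |n|² = 529, n·M − (-81) = 115, so t = 115/529 = 5/23.
Foot F = M − (5/23)·n = (-2397/23, 2453/23, 7873/23); the reflection is 2F − M = (-2287/23, 2468/23, 7903/23).

(-2287/23, 2468/23, 7903/23)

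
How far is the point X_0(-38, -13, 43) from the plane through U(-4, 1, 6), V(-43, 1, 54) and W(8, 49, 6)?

1/3

UV = (-39, 0, 48) and UW = (12, 48, 0), so a normal is n = UV × UW = (-2304, 576, -1872).
Then n·(-38, -13, 43) - (-1440) = 1008.
|n| = √(5308416 + 331776 + 3504384) = 3024, so the distance is |1008|/3024 = 1/3.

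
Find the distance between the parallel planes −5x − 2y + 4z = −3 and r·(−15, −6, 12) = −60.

17√5/15

Divide the second equation by 3 to match normals: −5x − 2y + 4z = -20.
Both planes have normal n = (−5, −2, 4), |n| = 3√5. Any point on the first plane is at distance |(-20) − (-3)|/|n| = 17/(3√5) = 17√5/15 from the second.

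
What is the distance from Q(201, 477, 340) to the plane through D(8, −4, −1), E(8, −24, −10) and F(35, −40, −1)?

DE = (0, −20, −9) and DF = (27, −36, 0), so a normal is n = DE × DF = (−324, −243, 540).
d = |(-324)·201 + (-243)·477 + 540·340 − (-2160)| / √(104976 + 59049 + 291600) = |4725| / 675 = 7.

7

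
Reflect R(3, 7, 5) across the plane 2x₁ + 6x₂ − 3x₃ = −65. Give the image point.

With n = (2, 6, −3), the signed offset is (n·R − (-65))/|n|² = 98/49 = 2.
R' = R − 2t·n = (3, 7, 5) − 4·(2, 6, −3) = (−5, −17, 17).

(-5, -17, 17)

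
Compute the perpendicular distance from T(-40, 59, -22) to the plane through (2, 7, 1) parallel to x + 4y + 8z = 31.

Parallel planes share the normal n = (1, 4, 8); since (2, 7, 1) lies on the plane, its equation is x + 4y + 8z = 38.
d = |1·(-40) + 4·59 + 8·(-22) − 38| / √(1 + 16 + 64) = |-18| / 9 = 2.

2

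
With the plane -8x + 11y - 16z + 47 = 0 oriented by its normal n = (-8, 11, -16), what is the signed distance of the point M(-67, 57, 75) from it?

n·M − (-47) = 10.
|n| = 21, so the signed distance is 10/21.

10/21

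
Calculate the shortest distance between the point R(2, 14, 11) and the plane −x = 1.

3

Normal vector n = (−1, 0, 0), and n·(2, 14, 11) − 1 = −3.
|n| = √(1 + 0 + 0) = 1, so the distance is |-3|/1 = 3.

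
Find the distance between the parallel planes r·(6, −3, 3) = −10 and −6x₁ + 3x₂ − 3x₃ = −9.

Divide the second equation by -1 to match normals: 6x₁ − 3x₂ + 3x₃ = 9.
With common normal n = (6, −3, 3) (|n| = 3√6), the distance is |(-10) − 9|/|n| = 19/(3√6).

19√6/18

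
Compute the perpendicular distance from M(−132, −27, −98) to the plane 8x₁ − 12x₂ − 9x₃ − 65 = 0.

Normal vector n = (8, −12, −9), and n·(−132, −27, −98) − 65 = 85.
|n| = √(64 + 144 + 81) = 17, so the distance is |85|/17 = 5.

5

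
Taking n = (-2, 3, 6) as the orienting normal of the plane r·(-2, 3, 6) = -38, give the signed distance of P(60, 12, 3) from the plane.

n·P − (-38) = -28.
|n| = 7, so the signed distance is -28/7 = -4.

-4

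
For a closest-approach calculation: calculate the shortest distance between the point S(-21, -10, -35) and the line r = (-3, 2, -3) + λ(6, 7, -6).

2√373

Direction vector d = (6, 7, -6).
AP = (-18, -12, -32); AP·d = 0, |AP|² = 1492, |d|² = 121.
distance² = |AP|² − (AP·d)²/|d|² = 1492 − 0/121 = 1492, so the distance is 2√373.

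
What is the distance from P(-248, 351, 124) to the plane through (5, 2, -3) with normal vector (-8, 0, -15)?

The plane has equation n·(r − (5, 2, -3)) = 0, i.e. n·r = 5.
n = (-8, 0, -15); n·P − 5 = 119; |n| = 17; distance = 119/17 = 7.

7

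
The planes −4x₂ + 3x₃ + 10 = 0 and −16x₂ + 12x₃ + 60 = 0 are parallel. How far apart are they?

1

Divide the second equation by 4 to match normals: −4x₂ + 3x₃ = -15.
Both planes have normal n = (0, −4, 3), |n| = 5. Any point on the first plane is at distance |(-15) − (-10)|/|n| = 5/5 = 1 from the second.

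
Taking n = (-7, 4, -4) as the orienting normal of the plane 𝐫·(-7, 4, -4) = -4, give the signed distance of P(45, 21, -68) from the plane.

n·P − (-4) = 45.
|n| = 9, so the signed distance is 45/9 = 5.

5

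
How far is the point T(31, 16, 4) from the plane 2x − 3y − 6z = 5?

15/7

d = |2·31 + (-3)·16 + (-6)·4 − 5| / √(4 + 9 + 36) = |-15| / 7 = 15/7.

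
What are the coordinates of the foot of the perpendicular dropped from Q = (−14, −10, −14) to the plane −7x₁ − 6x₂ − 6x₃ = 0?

(0, 2, -2)

The perpendicular from Q has direction n = (−7, −6, −6): r = (−14, −10, −14) + t(−7, −6, −6).
Substitute into the plane: n·(Q + tn) = 0 gives 242 + 121t = 0, so t = -2.
Foot = (−14, −10, −14) + (-2)·(−7, −6, −6) = (0, 2, −2).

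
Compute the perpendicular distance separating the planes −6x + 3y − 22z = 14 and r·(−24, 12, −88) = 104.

12/23

Divide the second equation by 4 to match normals: −6x + 3y − 22z = 26.
With common normal n = (−6, 3, −22) (|n| = 23), the distance is |14 − 26|/|n| = 12/23.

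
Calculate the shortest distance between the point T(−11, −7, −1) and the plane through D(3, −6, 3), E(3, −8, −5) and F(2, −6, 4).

DE = (0, −2, −8) and DF = (−1, 0, 1), so a normal is n = DE × DF = (−2, 8, −2).
Then n·(−11, −7, −1) − (−60) = 28.
|n| = √(4 + 64 + 4) = 6√2, so the distance is |28|/(6√2) = 7√2/3.

7√2/3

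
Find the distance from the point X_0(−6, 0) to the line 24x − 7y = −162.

The normal to the line is n = (24, −7) with |n| = 25.
|n·X_0 − (-162)| = |-144 − (-162)| = 18, so the distance is 18/25.

18/25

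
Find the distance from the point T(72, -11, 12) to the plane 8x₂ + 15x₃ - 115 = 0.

d = |8·(-11) + 15·12 − 115| / √(0 + 64 + 225) = |-23| / 17 = 23/17.

23/17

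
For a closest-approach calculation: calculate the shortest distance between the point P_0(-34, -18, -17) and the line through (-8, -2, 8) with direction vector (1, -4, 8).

Direction vector d = (1, -4, 8).
AP = (-26, -16, -25); AP·d = -162, |AP|² = 1557, |d|² = 81.
distance² = |AP|² − (AP·d)²/|d|² = 1557 − 26244/81 = 1233, so the distance is 3√137.

3√137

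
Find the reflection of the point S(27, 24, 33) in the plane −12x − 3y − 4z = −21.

With n = (−12, −3, −4), the signed offset is (n·S − (-21))/|n|² = -507/169 = -3.
S' = S − 2t·n = (27, 24, 33) − (-6)·(−12, −3, −4) = (−45, 6, 9).

(-45, 6, 9)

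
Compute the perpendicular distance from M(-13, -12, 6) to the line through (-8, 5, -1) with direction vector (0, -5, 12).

Direction vector d = (0, -5, 12).
AP = (-5, -17, 7), and AP × d = (-169, 60, 25).
|AP × d|² = 32786 and |d|² = 169, so the distance is √(32786/169) = √194.

√194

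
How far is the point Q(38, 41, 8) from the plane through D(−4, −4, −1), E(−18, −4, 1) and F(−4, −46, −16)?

1

DE = (−14, 0, 2) and DF = (0, −42, −15), so a normal is n = DE × DF = (84, −210, 588).
Then n·(38, 41, 8) − (−84) = −630.
|n| = √(7056 + 44100 + 345744) = 630, so the distance is |-630|/630 = 1.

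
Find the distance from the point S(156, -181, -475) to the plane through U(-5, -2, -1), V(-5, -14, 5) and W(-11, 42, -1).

UV = (0, -12, 6) and UW = (-6, 44, 0), so a normal is n = UV × UW = (-264, -36, -72).
Then n·(156, -181, -475) - 1464 = -1932.
|n| = √(69696 + 1296 + 5184) = 276, so the distance is |-1932|/276 = 7.

7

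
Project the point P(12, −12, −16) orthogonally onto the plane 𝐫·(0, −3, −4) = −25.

(12, 3, 4)

n = (0, −3, −4), |n|² = 25, and n·P − (-25) = 125.
t = 125/25 = 5, so the foot is P − t·n = (12, −12, −16) − 5·(0, −3, −4) = (12, 3, 4).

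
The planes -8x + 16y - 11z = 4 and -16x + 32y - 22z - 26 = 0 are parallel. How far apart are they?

3/7

Divide the second equation by 2 to match normals: -8x + 16y - 11z = 13.
Both planes have normal n = (-8, 16, -11), |n| = 21. Any point on the first plane is at distance |13 − 4|/|n| = 9/21 = 3/7 from the second.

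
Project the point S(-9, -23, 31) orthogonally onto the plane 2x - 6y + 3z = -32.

n = (2, -6, 3), |n|² = 49, and n·S − (-32) = 245.
t = 245/49 = 5, so the foot is S − t·n = (-9, -23, 31) − 5·(2, -6, 3) = (-19, 7, 16).

(-19, 7, 16)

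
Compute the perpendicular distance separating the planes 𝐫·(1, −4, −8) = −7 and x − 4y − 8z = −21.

With common normal n = (1, −4, −8) (|n| = 9), the distance is |(-7) − (-21)|/|n| = 14/9.

14/9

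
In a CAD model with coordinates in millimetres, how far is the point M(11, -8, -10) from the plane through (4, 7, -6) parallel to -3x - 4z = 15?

1

Parallel planes share the normal n = (-3, 0, -4); since (4, 7, -6) lies on the plane, its equation is -3x - 4z = 12.
Then n·(11, -8, -10) - 12 = -5.
|n| = √(9 + 0 + 16) = 5, so the distance is |-5|/5 = 1.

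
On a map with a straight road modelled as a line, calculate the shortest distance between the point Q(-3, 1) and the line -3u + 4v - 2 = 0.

11/5

The normal to the line is n = (-3, 4) with |n| = 5.
|n·Q − 2| = |13 − 2| = 11, so the distance is 11/5.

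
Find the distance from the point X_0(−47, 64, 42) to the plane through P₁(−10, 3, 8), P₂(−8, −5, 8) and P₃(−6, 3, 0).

19√21/21

P₁P₂ = (2, −8, 0) and P₁P₃ = (4, 0, −8), so a normal is n = P₁P₂ × P₁P₃ = (64, 16, 32).
n = (64, 16, 32); n·P − (-336) = -304; |n| = 16√21; distance = 304/(16√21) = 19√21/21.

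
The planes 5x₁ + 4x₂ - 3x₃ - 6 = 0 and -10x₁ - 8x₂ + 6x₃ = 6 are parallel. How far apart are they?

Divide the second equation by -2 to match normals: 5x₁ + 4x₂ - 3x₃ = -3.
With common normal n = (5, 4, -3) (|n| = 5√2), the distance is |6 − (-3)|/|n| = 9/(5√2).

9/(5√2)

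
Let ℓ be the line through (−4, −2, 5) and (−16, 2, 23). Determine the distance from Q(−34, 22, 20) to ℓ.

A direction vector is d = (−12, 4, 18).
AP = (−30, 24, 15), and AP × d = (372, 360, 168).
|AP × d|² = 296208 and |d|² = 484, so the distance is √(296208/484) = √612 = 6√17.

6√17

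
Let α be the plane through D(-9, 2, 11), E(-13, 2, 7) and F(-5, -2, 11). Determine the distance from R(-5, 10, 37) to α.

14/√3

DE = (-4, 0, -4) and DF = (4, -4, 0), so a normal is n = DE × DF = (-16, -16, 16).
n = (-16, -16, 16); n·P − 288 = 224; |n| = 16√3; distance = 224/(16√3) = 14/√3.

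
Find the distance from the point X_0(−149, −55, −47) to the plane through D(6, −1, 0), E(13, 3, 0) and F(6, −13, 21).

DE = (7, 4, 0) and DF = (0, −12, 21), so a normal is n = DE × DF = (84, −147, −84).
Then n·(−149, −55, −47) − 651 = −1134.
|n| = √(7056 + 21609 + 7056) = 189, so the distance is |-1134|/189 = 6.

6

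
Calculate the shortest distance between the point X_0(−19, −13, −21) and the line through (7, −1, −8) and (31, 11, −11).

2√65

A direction vector is d = (24, 12, −3).
AP = (−26, −12, −13), and AP × d = (192, −390, −24).
|AP × d|² = 189540 and |d|² = 729, so the distance is √(189540/729) = √260 = 2√65.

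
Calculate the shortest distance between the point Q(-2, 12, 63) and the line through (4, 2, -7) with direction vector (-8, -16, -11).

2√818

Direction vector d = (-8, -16, -11).
AP = (-6, 10, 70), and AP × d = (1010, -626, 176).
|AP × d|² = 1442952 and |d|² = 441, so the distance is √(1442952/441) = √3272 = 2√818.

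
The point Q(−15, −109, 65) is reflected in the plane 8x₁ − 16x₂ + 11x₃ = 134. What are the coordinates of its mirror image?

(-95, 51, -45)

n = (8, −16, 11), |n|² = 441, n·Q − 134 = 2205, so t = 2205/441 = 5.
Foot F = Q − 5·n = (−55, −29, 10); the reflection is 2F − Q = (−95, 51, −45).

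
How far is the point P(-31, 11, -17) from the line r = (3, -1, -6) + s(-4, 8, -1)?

2√173

Direction vector d = (-4, 8, -1).
AP = (-34, 12, -11), and AP × d = (76, 10, -224).
|AP × d|² = 56052 and |d|² = 81, so the distance is √(56052/81) = √692 = 2√173.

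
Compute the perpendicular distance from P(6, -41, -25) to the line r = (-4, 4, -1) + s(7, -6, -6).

Direction vector d = (7, -6, -6).
AP = (10, -45, -24), and AP × d = (126, -108, 255).
|AP × d|² = 92565 and |d|² = 121, so the distance is √(92565/121) = √765 = 3√85.

3√85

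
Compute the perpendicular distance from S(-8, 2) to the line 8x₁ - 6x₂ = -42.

17/5

The normal to the line is n = (8, -6) with |n| = 10.
|n·S − (-42)| = |-76 − (-42)| = 34, so the distance is 34/10 = 17/5.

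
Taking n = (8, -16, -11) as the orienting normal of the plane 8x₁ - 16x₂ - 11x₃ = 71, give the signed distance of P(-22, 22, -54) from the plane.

n·P − 71 = -5.
|n| = 21, so the signed distance is -5/21.

-5/21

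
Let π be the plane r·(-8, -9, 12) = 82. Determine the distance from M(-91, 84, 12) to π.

2

n = (-8, -9, 12); n·P − 82 = 34; |n| = 17; distance = 34/17 = 2.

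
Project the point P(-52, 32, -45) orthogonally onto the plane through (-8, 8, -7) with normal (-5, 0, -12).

n = (-5, 0, -12), |n|² = 169, and n·P − 124 = 676.
t = 676/169 = 4, so the foot is P − t·n = (-52, 32, -45) − 4·(-5, 0, -12) = (-32, 32, 3).

(-32, 32, 3)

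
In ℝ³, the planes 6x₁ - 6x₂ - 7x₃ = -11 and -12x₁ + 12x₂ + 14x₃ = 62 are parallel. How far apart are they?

20/11

Divide the second equation by -2 to match normals: 6x₁ - 6x₂ - 7x₃ = -31.
With common normal n = (6, -6, -7) (|n| = 11), the distance is |(-11) − (-31)|/|n| = 20/11.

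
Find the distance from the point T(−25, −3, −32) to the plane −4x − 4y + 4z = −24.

2/√3

Normal vector n = (−4, −4, 4), and n·(−25, −3, −32) − (−24) = 8.
|n| = √(16 + 16 + 16) = 4√3, so the distance is |8|/(4√3) = 2√3/3.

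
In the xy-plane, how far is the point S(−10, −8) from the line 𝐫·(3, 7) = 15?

101√58/58

The normal to the line is n = (3, 7) with |n| = √58.
|n·S − 15| = |-86 − 15| = 101, so the distance is 101/√58 = 101√58/58.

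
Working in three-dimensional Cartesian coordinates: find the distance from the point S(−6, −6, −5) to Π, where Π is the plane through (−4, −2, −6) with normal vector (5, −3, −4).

The plane has equation n·(r − (−4, −2, −6)) = 0, i.e. n·r = 10.
Then n·(−6, −6, −5) − 10 = −2.
|n| = √(25 + 9 + 16) = 5√2, so the distance is |-2|/(5√2) = √2/5.

√2/5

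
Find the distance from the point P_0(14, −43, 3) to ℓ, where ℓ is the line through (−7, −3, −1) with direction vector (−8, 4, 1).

Direction vector d = (−8, 4, 1).
AP = (21, −40, 4); AP·d = -324, |AP|² = 2057, |d|² = 81.
distance² = |AP|² − (AP·d)²/|d|² = 2057 − 104976/81 = 761, so the distance is √761.

√761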